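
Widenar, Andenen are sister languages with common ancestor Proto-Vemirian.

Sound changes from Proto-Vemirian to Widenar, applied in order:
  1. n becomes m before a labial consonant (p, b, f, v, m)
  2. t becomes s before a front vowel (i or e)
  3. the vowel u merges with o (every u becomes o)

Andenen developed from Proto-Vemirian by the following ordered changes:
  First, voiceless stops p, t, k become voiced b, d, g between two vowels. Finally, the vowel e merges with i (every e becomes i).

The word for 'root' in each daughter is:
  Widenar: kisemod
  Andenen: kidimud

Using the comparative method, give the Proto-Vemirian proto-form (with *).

*kitemud

Position 4: Widenar has e, Andenen has i. Widenar preserves e here (none of its changes turn any other segment into e), so the proto-segment is *e.
Position 6: Widenar has o, Andenen has u. Andenen preserves u here (none of its changes turn any other segment into u), so the proto-segment is *u.
This points to *kitemud. Verify forward in each daughter:
Widenar: *kitemud > kisemud > kisemod  (by palatalisation, vowel merger)
Andenen: *kitemud > kidemud > kidimud  (by intervocalic voicing, vowel merger)
Only *kitemud yields all of Widenar kisemod, Andenen kidimud.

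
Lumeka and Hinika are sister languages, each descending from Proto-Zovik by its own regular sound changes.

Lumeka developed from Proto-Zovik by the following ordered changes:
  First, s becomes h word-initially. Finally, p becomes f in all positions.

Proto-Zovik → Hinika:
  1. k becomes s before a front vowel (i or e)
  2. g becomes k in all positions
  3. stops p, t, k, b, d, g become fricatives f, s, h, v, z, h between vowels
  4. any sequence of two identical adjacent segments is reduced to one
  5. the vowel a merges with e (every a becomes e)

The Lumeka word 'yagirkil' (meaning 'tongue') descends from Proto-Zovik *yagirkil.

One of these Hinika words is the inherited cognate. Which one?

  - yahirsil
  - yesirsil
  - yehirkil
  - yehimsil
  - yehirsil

yehirsil

Hinika: *yagirkil
  yagirkil → yagirsil   [palatalisation]
  yagirsil → yakirsil   [unconditioned shift]
  yakirsil → yahirsil   [intervocalic lenition]
  yahirsil (rule 4 does not apply)
  yahirsil → yehirsil   [vowel merger]
  giving Hinika yehirsil.
Only 'yehirsil' matches the regular Hinika development of *yagirkil.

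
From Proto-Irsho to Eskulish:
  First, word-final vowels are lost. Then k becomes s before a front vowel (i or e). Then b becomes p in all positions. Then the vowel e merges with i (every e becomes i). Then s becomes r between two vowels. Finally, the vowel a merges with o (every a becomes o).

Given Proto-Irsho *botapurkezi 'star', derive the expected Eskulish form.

Eskulish: start from *botapurkezi.
  rule 1 (apocope): botapurkezi → botapurkez
  rule 2 (palatalisation): botapurkez → botapursez
  rule 3 (unconditioned shift): botapursez → potapursez
  rule 4 (vowel merger): potapursez → potapursiz
  rule 5: no change — potapursiz
  rule 6 (vowel merger): potapursiz → potopursiz
  ⇒ Eskulish potopursiz

potopursiz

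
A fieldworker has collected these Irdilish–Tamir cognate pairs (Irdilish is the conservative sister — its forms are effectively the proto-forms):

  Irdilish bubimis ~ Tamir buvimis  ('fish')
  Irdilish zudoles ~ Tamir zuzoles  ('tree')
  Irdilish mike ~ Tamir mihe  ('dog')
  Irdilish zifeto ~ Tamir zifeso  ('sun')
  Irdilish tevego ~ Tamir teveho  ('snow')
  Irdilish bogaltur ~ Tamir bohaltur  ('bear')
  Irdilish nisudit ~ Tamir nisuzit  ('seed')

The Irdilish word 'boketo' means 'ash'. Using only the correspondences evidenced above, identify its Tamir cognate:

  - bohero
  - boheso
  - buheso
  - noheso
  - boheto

mike ~ mihe — Irdilish k corresponds to Tamir h between vowels (before a front vowel).
zifeto ~ zifeso — Irdilish t corresponds to Tamir s between vowels (before a back vowel).
Applying these to Irdilish 'boketo':
  boketo → boheto   (k→h between vowels (before a front vowel))
  boheto → boheso   (t→s between vowels (before a back vowel))
So the Tamir cognate is 'boheso'.

boheso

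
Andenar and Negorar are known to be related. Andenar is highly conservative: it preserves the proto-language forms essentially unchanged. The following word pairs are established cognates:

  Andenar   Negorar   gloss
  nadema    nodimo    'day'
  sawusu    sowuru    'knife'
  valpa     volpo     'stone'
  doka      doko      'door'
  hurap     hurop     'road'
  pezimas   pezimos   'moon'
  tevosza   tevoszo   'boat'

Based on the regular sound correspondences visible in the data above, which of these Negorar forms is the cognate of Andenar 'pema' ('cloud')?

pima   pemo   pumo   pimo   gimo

pimo

nadema ~ nodimo — Andenar e corresponds to Negorar i after a consonant, before a nasal.
nadema ~ nodimo, valpa ~ volpo — Andenar a corresponds to Negorar o word-finally.
Applying these to Andenar 'pema':
  pema → pima   (e→i after a consonant, before a nasal)
  pima → pimo   (a→o word-finally)
So the Negorar cognate is 'pimo'.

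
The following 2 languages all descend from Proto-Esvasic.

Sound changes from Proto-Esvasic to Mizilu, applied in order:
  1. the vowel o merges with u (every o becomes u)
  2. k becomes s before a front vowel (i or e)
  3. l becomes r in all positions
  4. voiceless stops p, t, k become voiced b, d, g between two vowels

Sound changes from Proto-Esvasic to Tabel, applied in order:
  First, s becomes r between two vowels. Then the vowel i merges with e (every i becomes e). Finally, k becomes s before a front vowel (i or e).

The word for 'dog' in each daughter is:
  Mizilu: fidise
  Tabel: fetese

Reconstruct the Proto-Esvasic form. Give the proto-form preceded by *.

Position 5: Mizilu has s, Tabel has s. Taking the neighbouring segments as reconstructed: Mizilu s could go back to *k or *s; Tabel s can only go back to *k — the one source consistent with every daughter is *k.
Position 2: Mizilu has i, Tabel has e. Mizilu preserves i here (none of its changes turn any other segment into i), so the proto-segment is *i.
Verify the candidate proto-form against each daughter:
Mizilu: *fitike
  fitike (rule 1 does not apply)
  fitike → fitise   [palatalisation]
  fitise (rule 3 does not apply)
  fitise → fidise   [intervocalic voicing]
  giving Mizilu fidise.
Tabel: start from *fitike.
  rule 1: no change — fitike
  rule 2 (vowel merger): fitike → feteke
  rule 3 (palatalisation): feteke → fetese
  ⇒ Tabel fetese
No other proto-form is consistent with every reflex, so the reconstruction is *fitike.

*fitike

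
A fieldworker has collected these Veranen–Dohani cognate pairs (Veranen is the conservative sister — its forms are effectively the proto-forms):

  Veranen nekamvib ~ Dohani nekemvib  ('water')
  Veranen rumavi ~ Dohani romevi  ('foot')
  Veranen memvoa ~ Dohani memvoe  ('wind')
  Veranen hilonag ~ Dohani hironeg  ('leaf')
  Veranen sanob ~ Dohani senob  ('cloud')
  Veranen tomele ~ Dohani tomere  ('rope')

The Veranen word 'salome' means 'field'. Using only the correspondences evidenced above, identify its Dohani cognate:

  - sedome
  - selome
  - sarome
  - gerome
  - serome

serome

hilonag ~ hironeg — Veranen a corresponds to Dohani e after a consonant, before a consonant other than r, m, n, p, b, f, v.
hilonag ~ hironeg — Veranen l corresponds to Dohani r between vowels (before a back vowel).
Applying these to Veranen 'salome':
  salome → selome   (a→e after a consonant, before a consonant other than r, m, n, p, b, f, v)
  selome → serome   (l→r between vowels (before a back vowel))
So the Dohani cognate is 'serome'.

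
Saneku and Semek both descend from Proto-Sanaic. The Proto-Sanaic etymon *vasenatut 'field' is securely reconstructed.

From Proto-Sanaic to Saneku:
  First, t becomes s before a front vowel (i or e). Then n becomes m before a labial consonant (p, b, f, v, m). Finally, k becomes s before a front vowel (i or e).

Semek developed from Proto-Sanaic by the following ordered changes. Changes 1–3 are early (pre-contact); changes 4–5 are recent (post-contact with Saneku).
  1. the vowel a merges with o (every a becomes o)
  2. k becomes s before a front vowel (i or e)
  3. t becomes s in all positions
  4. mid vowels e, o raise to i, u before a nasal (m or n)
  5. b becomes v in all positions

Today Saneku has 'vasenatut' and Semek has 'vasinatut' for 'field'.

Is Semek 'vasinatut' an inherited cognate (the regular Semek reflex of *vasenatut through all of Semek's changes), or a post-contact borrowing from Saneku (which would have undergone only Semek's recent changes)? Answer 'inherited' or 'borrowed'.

If inherited, *vasenatut would pass through all of Semek's changes:
Semek: *vasenatut
  vasenatut → vosenotut   [vowel merger]
  vosenotut (rule 2 does not apply)
  vosenotut → vosenosus   [unconditioned shift]
  vosenosus → vosinosus   [pre-nasal raising]
  vosinosus (rule 5 does not apply)
  giving Semek vosinosus.
If borrowed from Saneku 'vasenatut' after the early changes, it would undergo only the recent ones:
  rule 4 (pre-nasal raising): vasenatut → vasinatut
  rule 5 (unconditioned shift): no change (vasinatut)
  ⇒ as a loan: vasinatut
Semek 'vasinatut' matches the loan outcome 'vasinatut', not the inherited 'vosinosus' — it skipped the early Semek changes, so it was borrowed from Saneku.

borrowed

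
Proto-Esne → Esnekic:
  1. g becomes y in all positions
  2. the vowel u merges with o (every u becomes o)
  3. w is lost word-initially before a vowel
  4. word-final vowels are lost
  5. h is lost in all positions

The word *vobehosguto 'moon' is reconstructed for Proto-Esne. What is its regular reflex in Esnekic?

Esnekic: *vobehosguto > vobehosyuto > vobehosyoto > vobehosyot > vobeosyot  (by unconditioned shift, vowel merger, apocope, h-loss)

vobeosyot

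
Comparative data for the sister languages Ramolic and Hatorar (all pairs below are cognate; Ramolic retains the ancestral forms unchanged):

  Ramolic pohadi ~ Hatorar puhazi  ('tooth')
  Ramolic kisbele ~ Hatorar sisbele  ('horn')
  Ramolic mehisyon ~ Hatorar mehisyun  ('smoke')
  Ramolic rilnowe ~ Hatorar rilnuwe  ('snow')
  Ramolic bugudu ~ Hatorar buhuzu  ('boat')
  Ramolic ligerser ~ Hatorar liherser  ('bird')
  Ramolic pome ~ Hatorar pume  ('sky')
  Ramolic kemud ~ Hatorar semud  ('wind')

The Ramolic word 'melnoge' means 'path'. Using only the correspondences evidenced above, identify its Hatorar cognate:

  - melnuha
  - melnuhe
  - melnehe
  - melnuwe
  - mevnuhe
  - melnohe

melnuhe

pohadi ~ puhazi, rilnowe ~ rilnuwe — Ramolic o corresponds to Hatorar u after a consonant, before a consonant other than r, m, n, p, b, f, v.
ligerser ~ liherser — Ramolic g corresponds to Hatorar h between vowels (before a front vowel).
Applying these to Ramolic 'melnoge':
  melnoge → melnuge   (o→u after a consonant, before a consonant other than r, m, n, p, b, f, v)
  melnuge → melnuhe   (g→h between vowels (before a front vowel))
So the Hatorar cognate is 'melnuhe'.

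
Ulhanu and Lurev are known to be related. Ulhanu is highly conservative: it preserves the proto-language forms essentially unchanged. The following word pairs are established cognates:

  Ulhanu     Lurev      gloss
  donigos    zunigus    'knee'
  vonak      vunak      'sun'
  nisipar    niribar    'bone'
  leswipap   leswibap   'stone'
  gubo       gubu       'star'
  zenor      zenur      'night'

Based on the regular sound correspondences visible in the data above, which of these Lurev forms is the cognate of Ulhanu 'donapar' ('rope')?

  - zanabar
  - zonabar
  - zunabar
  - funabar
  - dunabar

zunabar

donigos ~ zunigus — Ulhanu d corresponds to Lurev z word-initially before a back vowel.
donigos ~ zunigus, vonak ~ vunak — Ulhanu o corresponds to Lurev u after a consonant, before a nasal.
nisipar ~ niribar, leswipap ~ leswibap — Ulhanu p corresponds to Lurev b between vowels (before a back vowel).
Applying these to Ulhanu 'donapar':
  donapar → zonapar   (d→z word-initially before a back vowel)
  zonapar → zunapar   (o→u after a consonant, before a nasal)
  zunapar → zunabar   (p→b between vowels (before a back vowel))
So the Lurev cognate is 'zunabar'.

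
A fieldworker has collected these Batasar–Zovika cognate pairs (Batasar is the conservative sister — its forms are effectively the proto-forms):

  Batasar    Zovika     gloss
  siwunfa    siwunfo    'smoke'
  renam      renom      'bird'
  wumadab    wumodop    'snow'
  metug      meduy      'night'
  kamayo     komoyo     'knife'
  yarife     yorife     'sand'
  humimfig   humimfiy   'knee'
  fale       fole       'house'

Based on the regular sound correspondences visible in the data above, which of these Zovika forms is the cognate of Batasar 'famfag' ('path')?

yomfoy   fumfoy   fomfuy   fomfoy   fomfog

renam ~ renom, kamayo ~ komoyo — Batasar a corresponds to Zovika o after a consonant, before a nasal.
wumadab ~ wumodop, kamayo ~ komoyo — Batasar a corresponds to Zovika o after a consonant, before a consonant other than r, m, n, p, b, f, v.
metug ~ meduy, humimfig ~ humimfiy — Batasar g corresponds to Zovika y word-finally.
Applying these to Batasar 'famfag':
  famfag → fomfag   (a→o after a consonant, before a nasal)
  fomfag → fomfog   (a→o after a consonant, before a consonant other than r, m, n, p, b, f, v)
  fomfog → fomfoy   (g→y word-finally)
So the Zovika cognate is 'fomfoy'.

fomfoy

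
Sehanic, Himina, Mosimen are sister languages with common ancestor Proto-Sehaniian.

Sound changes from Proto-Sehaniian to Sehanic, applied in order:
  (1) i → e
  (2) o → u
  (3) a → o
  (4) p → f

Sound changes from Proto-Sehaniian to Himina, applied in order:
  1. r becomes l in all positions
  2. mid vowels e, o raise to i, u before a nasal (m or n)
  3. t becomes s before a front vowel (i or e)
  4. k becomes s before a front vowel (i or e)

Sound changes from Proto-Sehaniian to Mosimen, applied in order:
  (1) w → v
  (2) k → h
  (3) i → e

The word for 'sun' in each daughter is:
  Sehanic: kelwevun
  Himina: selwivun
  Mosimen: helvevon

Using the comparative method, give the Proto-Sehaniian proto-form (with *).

Position 5: Sehanic has e, Himina has i, Mosimen has e. Taking the neighbouring segments as reconstructed: Sehanic e could go back to *e or *i; Himina i can only go back to *i; Mosimen e could go back to *e or *i — the one source consistent with every daughter is *i.
Position 7: Sehanic has u, Himina has u, Mosimen has o. Mosimen preserves o here (none of its changes turn any other segment into o), so the proto-segment is *o.
This points to *kelwivon. Verify forward in each daughter:
Sehanic: *kelwivon
  kelwivon → kelwevon   [vowel merger]
  kelwevon → kelwevun   [vowel merger]
  kelwevun (rule 3 does not apply)
  kelwevun (rule 4 does not apply)
  giving Sehanic kelwevun.
Himina: *kelwivon
  kelwivon (rule 1 does not apply)
  kelwivon → kelwivun   [pre-nasal raising]
  kelwivun (rule 3 does not apply)
  kelwivun → selwivun   [palatalisation]
  giving Himina selwivun.
Mosimen: start from *kelwivon.
  rule 1 (unconditioned shift): kelwivon → kelvivon
  rule 2 (unconditioned shift): kelvivon → helvivon
  rule 3 (vowel merger): helvivon → helvevon
  ⇒ Mosimen helvevon
No other proto-form is consistent with every reflex, so the reconstruction is *kelwivon.

*kelwivon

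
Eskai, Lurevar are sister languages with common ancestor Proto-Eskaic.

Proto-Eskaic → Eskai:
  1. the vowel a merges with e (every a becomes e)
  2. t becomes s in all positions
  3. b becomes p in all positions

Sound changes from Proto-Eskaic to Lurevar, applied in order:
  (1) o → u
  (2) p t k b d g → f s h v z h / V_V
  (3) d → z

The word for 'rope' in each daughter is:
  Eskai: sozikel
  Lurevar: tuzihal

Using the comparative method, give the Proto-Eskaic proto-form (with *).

Position 1: Eskai has s, Lurevar has t. Lurevar preserves t here (none of its changes turn any other segment into t), so the proto-segment is *t.
Position 2: Eskai has o, Lurevar has u. Eskai preserves o here (none of its changes turn any other segment into o), so the proto-segment is *o.
Continuing position by position gives *tozikal; check it forward:
Eskai: *tozikal > tozikel > sozikel  (by vowel merger, unconditioned shift)
Lurevar: *tozikal > tuzikal > tuzihal  (by vowel merger, intervocalic lenition)
Only *tozikal yields all of Eskai sozikel, Lurevar tuzihal.

*tozikal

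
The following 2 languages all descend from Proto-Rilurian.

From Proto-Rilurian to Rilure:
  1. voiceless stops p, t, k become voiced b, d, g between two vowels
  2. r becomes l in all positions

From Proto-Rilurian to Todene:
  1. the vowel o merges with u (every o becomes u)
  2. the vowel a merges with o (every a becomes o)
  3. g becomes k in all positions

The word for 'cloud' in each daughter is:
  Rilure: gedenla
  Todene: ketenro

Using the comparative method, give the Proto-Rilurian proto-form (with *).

*getenra

Position 7: Rilure has a, Todene has o. Rilure preserves a here (none of its changes turn any other segment into a), so the proto-segment is *a.
Position 3: Rilure has d, Todene has t. Todene preserves t here (none of its changes turn any other segment into t), so the proto-segment is *t.
Continuing position by position gives *getenra; check it forward:
Rilure: *getenra > gedenra > gedenla  (by intervocalic voicing, unconditioned shift)
Todene: start from *getenra.
  rule 1: no change — getenra
  rule 2 (vowel merger): getenra → getenro
  rule 3 (unconditioned shift): getenro → ketenro
  ⇒ Todene ketenro
No other proto-form is consistent with every reflex, so the reconstruction is *getenra.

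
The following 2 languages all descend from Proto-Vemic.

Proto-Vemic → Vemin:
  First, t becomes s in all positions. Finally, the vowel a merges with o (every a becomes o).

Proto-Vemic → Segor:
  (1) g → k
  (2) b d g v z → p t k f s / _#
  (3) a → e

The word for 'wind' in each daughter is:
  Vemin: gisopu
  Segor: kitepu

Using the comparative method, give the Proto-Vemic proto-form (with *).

Position 4: Vemin has o, Segor has e. Taking the neighbouring segments as reconstructed: Vemin o could go back to *a or *o; Segor e could go back to *a or *e — the one source consistent with every daughter is *a.
Position 3: Vemin has s, Segor has t. Taking the neighbouring segments as reconstructed: Vemin s could go back to *t or *s; Segor t can only go back to *t — the one source consistent with every daughter is *t.
Position 1: Vemin has g, Segor has k. Vemin preserves g here (none of its changes turn any other segment into g), so the proto-segment is *g.
Continuing position by position gives *gitapu; check it forward:
Vemin: start from *gitapu.
  rule 1 (unconditioned shift): gitapu → gisapu
  rule 2 (vowel merger): gisapu → gisopu
  ⇒ Vemin gisopu
Segor: *gitapu
  gitapu → kitapu   [unconditioned shift]
  kitapu (rule 2 does not apply)
  kitapu → kitepu   [vowel merger]
  giving Segor kitepu.
No other proto-form is consistent with every reflex, so the reconstruction is *gitapu.

*gitapu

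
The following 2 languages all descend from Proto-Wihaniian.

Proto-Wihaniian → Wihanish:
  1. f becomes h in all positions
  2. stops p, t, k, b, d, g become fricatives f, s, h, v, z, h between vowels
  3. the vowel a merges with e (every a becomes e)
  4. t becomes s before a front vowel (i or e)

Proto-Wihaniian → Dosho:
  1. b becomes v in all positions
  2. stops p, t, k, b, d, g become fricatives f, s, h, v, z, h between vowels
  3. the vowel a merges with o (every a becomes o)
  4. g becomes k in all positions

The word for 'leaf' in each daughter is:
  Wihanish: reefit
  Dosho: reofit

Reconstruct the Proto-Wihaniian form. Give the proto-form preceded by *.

Position 4: Wihanish has f, Dosho has f. In Wihanish, f can only continue *p, so the proto-segment is *p.
Position 3: Wihanish has e, Dosho has o. Taking the neighbouring segments as reconstructed: Wihanish e could go back to *a or *e; Dosho o could go back to *a or *o — the one source consistent with every daughter is *a.
The remaining positions agree across the daughters. Check the candidate against every language:
Wihanish: *reapit
  reapit (rule 1 does not apply)
  reapit → reafit   [intervocalic lenition]
  reafit → reefit   [vowel merger]
  reefit (rule 4 does not apply)
  giving Wihanish reefit.
Dosho: *reapit
  reapit (rule 1 does not apply)
  reapit → reafit   [intervocalic lenition]
  reafit → reofit   [vowel merger]
  reofit (rule 4 does not apply)
  giving Dosho reofit.
*reapit is the unique common source.

*reapit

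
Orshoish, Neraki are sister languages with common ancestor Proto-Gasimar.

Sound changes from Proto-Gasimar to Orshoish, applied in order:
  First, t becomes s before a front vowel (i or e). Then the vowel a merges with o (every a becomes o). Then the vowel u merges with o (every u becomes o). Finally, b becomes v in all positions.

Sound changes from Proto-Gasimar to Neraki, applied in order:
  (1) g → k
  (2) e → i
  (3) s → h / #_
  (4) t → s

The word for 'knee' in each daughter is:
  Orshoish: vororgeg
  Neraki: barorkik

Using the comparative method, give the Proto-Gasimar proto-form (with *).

*barorgeg

Position 1: Orshoish has v, Neraki has b. Neraki preserves b here (none of its changes turn any other segment into b), so the proto-segment is *b.
Position 8: Orshoish has g, Neraki has k. Orshoish preserves g here (none of its changes turn any other segment into g), so the proto-segment is *g.
Continuing position by position gives *barorgeg; check it forward:
Orshoish: *barorgeg
  barorgeg (rule 1 does not apply)
  barorgeg → bororgeg   [vowel merger]
  bororgeg (rule 3 does not apply)
  bororgeg → vororgeg   [unconditioned shift]
  giving Orshoish vororgeg.
Neraki: *barorgeg > barorkek > barorkik  (by unconditioned shift, vowel merger)
*barorgeg is the unique common source.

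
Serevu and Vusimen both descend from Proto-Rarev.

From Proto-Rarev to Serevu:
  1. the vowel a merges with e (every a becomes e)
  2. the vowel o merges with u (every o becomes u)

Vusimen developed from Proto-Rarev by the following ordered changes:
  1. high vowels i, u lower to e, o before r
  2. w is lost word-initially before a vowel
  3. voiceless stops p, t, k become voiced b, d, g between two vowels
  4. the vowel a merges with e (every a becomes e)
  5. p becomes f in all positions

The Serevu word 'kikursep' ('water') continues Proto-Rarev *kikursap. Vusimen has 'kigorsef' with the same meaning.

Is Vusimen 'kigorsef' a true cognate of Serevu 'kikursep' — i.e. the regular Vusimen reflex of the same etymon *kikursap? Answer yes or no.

yes

Derive the expected Vusimen reflex of *kikursap:
Vusimen: start from *kikursap.
  rule 1 (pre-rhotic lowering): kikursap → kikorsap
  rule 2: no change — kikorsap
  rule 3 (intervocalic voicing): kikorsap → kigorsap
  rule 4 (vowel merger): kigorsap → kigorsep
  rule 5 (unconditioned shift): kigorsep → kigorsef
  ⇒ Vusimen kigorsef
Vusimen 'kigorsef' matches the regular reflex exactly, so the pair is cognate.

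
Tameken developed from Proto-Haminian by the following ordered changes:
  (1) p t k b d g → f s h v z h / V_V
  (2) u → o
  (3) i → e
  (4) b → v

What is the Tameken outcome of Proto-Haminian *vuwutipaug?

vowosefaog

Tameken: *vuwutipaug
  vuwutipaug → vuwusifaug   [intervocalic lenition]
  vuwusifaug → vowosifaog   [vowel merger]
  vowosifaog → vowosefaog   [vowel merger]
  vowosefaog (rule 4 does not apply)
  giving Tameken vowosefaog.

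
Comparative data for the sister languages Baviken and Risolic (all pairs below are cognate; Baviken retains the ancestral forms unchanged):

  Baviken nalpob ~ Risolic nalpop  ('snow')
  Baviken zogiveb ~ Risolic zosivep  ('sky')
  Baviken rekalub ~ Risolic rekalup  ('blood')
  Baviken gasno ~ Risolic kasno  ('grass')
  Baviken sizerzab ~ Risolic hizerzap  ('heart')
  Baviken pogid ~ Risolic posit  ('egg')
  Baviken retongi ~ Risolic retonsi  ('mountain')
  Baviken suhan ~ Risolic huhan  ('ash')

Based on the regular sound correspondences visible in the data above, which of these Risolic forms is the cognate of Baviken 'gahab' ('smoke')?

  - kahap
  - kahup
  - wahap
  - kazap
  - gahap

gasno ~ kasno — Baviken g corresponds to Risolic k word-initially before a back vowel.
nalpob ~ nalpop, zogiveb ~ zosivep — Baviken b corresponds to Risolic p word-finally.
Applying these to Baviken 'gahab':
  gahab → kahab   (g→k word-initially before a back vowel)
  kahab → kahap   (b→p word-finally)
So the Risolic cognate is 'kahap'.

kahap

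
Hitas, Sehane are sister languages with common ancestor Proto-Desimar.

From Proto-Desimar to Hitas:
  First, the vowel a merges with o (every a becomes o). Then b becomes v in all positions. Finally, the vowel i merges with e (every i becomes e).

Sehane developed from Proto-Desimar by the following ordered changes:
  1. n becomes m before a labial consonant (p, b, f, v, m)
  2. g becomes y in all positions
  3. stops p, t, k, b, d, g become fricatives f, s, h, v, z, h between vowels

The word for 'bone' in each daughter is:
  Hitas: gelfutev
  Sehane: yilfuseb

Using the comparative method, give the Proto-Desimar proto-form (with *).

Position 6: Hitas has t, Sehane has s. Hitas preserves t here (none of its changes turn any other segment into t), so the proto-segment is *t.
Position 2: Hitas has e, Sehane has i. Sehane preserves i here (none of its changes turn any other segment into i), so the proto-segment is *i.
Position 1: Hitas has g, Sehane has y. Hitas preserves g here (none of its changes turn any other segment into g), so the proto-segment is *g.
Verify the candidate proto-form against each daughter:
Hitas: start from *gilfuteb.
  rule 1: no change — gilfuteb
  rule 2 (unconditioned shift): gilfuteb → gilfutev
  rule 3 (vowel merger): gilfutev → gelfutev
  ⇒ Hitas gelfutev
Sehane: start from *gilfuteb.
  rule 1: no change — gilfuteb
  rule 2 (unconditioned shift): gilfuteb → yilfuteb
  rule 3 (intervocalic lenition): yilfuteb → yilfuseb
  ⇒ Sehane yilfuseb
Only *gilfuteb yields all of Hitas gelfutev, Sehane yilfuseb.

*gilfuteb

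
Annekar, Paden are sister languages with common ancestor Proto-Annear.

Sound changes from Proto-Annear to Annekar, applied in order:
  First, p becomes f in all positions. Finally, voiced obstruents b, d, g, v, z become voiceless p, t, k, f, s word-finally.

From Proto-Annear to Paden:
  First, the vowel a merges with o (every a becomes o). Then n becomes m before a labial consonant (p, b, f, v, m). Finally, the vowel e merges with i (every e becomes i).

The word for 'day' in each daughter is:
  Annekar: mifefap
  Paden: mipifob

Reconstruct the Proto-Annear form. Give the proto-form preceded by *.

Position 6: Annekar has a, Paden has o. Annekar preserves a here (none of its changes turn any other segment into a), so the proto-segment is *a.
Position 4: Annekar has e, Paden has i. Annekar preserves e here (none of its changes turn any other segment into e), so the proto-segment is *e.
Continuing position by position gives *mipefab; check it forward:
Annekar: *mipefab > mifefab > mifefap  (by unconditioned shift, final devoicing)
Paden: *mipefab > mipefob > mipifob  (by vowel merger, vowel merger)
Only *mipefab yields all of Annekar mifefap, Paden mipifob.

*mipefab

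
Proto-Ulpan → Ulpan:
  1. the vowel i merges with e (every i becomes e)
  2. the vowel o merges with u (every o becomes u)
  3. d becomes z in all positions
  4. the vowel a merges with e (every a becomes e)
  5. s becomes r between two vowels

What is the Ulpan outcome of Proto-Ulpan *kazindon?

kezenzun

Ulpan: *kazindon
  kazindon → kazendon   [vowel merger]
  kazendon → kazendun   [vowel merger]
  kazendun → kazenzun   [unconditioned shift]
  kazenzun → kezenzun   [vowel merger]
  kezenzun (rule 5 does not apply)
  giving Ulpan kezenzun.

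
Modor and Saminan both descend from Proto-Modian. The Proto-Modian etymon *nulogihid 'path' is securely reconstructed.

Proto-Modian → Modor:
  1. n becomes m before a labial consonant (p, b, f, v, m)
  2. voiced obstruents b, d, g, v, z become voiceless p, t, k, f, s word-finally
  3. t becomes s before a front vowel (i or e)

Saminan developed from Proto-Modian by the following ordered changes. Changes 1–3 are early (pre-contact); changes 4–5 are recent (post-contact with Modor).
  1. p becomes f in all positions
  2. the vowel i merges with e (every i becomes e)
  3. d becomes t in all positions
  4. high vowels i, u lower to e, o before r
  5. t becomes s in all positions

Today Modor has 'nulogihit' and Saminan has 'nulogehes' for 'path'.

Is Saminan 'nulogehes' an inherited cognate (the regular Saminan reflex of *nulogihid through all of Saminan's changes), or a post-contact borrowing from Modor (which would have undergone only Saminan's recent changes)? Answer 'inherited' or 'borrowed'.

inherited

If inherited, *nulogihid would pass through all of Saminan's changes:
Saminan: start from *nulogihid.
  rule 1: no change — nulogihid
  rule 2 (vowel merger): nulogihid → nulogehed
  rule 3 (unconditioned shift): nulogehed → nulogehet
  rule 4: no change — nulogehet
  rule 5 (unconditioned shift): nulogehet → nulogehes
  ⇒ Saminan nulogehes
If borrowed from Modor 'nulogihit' after the early changes, it would undergo only the recent ones:
  rule 4 (pre-rhotic lowering): no change (nulogihit)
  rule 5 (unconditioned shift): nulogihit → nulogihis
  ⇒ as a loan: nulogihis
Saminan 'nulogehes' matches the inherited outcome exactly, so it is an inherited cognate, not a loan.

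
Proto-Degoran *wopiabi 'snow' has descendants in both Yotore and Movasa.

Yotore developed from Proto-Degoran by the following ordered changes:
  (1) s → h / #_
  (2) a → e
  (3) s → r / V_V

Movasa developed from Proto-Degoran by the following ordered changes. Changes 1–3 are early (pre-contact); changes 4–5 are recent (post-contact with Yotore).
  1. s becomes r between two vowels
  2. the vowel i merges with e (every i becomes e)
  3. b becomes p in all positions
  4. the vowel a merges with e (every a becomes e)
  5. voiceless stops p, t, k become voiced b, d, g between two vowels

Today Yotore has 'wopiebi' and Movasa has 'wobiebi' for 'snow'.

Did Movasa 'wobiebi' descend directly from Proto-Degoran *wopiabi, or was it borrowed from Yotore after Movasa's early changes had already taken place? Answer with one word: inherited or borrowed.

borrowed

If inherited, *wopiabi would pass through all of Movasa's changes:
Movasa: start from *wopiabi.
  rule 1: no change — wopiabi
  rule 2 (vowel merger): wopiabi → wopeabe
  rule 3 (unconditioned shift): wopeabe → wopeape
  rule 4 (vowel merger): wopeape → wopeepe
  rule 5 (intervocalic voicing): wopeepe → wobeebe
  ⇒ Movasa wobeebe
If borrowed from Yotore 'wopiebi' after the early changes, it would undergo only the recent ones:
  rule 4 (vowel merger): no change (wopiebi)
  rule 5 (intervocalic voicing): wopiebi → wobiebi
  ⇒ as a loan: wobiebi
Movasa 'wobiebi' matches the loan outcome 'wobiebi', not the inherited 'wobeebe' — it skipped the early Movasa changes, so it was borrowed from Yotore.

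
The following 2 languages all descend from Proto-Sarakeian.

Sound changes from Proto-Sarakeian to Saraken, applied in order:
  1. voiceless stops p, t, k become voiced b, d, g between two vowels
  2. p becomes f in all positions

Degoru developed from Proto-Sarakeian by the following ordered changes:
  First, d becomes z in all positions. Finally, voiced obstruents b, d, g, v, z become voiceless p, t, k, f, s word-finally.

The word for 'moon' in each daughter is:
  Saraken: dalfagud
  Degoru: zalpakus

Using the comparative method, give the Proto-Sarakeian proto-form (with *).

*dalpakud

Position 6: Saraken has g, Degoru has k. Taking the neighbouring segments as reconstructed: Saraken g could go back to *k or *g; Degoru k can only go back to *k — the one source consistent with every daughter is *k.
Position 1: Saraken has d, Degoru has z. Taking the neighbouring segments as reconstructed: Saraken d can only go back to *d; Degoru z could go back to *d or *z — the one source consistent with every daughter is *d.
This points to *dalpakud. Verify forward in each daughter:
Saraken: start from *dalpakud.
  rule 1 (intervocalic voicing): dalpakud → dalpagud
  rule 2 (unconditioned shift): dalpagud → dalfagud
  ⇒ Saraken dalfagud
Degoru: start from *dalpakud.
  rule 1 (unconditioned shift): dalpakud → zalpakuz
  rule 2 (final devoicing): zalpakuz → zalpakus
  ⇒ Degoru zalpakus
No other proto-form is consistent with every reflex, so the reconstruction is *dalpakud.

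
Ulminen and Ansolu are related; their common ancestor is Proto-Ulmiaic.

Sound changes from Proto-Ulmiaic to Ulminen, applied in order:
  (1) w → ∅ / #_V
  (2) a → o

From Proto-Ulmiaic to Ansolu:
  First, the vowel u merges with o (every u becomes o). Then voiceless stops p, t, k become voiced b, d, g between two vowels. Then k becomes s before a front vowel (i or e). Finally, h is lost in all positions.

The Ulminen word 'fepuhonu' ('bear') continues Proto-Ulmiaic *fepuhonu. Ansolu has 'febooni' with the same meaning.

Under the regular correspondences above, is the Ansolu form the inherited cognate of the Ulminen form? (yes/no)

Derive the expected Ansolu reflex of *fepuhonu:
Ansolu: start from *fepuhonu.
  rule 1 (vowel merger): fepuhonu → fepohono
  rule 2 (intervocalic voicing): fepohono → febohono
  rule 3: no change — febohono
  rule 4 (h-loss): febohono → feboono
  ⇒ Ansolu feboono
The regular Ansolu reflex would be 'feboono', but the attested form is 'febooni'. The correspondence is irregular, so they are not cognates (the Ansolu form has a different source).

no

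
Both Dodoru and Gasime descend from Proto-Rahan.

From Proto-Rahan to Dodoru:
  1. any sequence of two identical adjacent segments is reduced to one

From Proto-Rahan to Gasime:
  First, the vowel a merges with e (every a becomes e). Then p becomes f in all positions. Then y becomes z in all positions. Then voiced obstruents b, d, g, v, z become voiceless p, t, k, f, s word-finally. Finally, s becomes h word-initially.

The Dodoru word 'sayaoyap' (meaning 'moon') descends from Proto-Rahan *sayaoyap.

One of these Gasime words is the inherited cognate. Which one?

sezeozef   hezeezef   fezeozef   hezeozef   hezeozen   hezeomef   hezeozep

hezeozef

Gasime: start from *sayaoyap.
  rule 1 (vowel merger): sayaoyap → seyeoyep
  rule 2 (unconditioned shift): seyeoyep → seyeoyef
  rule 3 (unconditioned shift): seyeoyef → sezeozef
  rule 4: no change — sezeozef
  rule 5 (debuccalisation): sezeozef → hezeozef
  ⇒ Gasime hezeozef
Only 'hezeozef' matches the regular Gasime development of *sayaoyap.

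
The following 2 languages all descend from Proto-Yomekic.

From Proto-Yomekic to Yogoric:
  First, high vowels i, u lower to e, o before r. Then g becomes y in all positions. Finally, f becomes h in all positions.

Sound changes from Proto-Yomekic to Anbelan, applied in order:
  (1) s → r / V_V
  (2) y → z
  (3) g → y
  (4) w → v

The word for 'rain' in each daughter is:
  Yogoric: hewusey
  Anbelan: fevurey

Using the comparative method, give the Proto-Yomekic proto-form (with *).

*fewuseg

Position 1: Yogoric has h, Anbelan has f. Anbelan preserves f here (none of its changes turn any other segment into f), so the proto-segment is *f.
Position 3: Yogoric has w, Anbelan has v. Yogoric preserves w here (none of its changes turn any other segment into w), so the proto-segment is *w.
Verify the candidate proto-form against each daughter:
Yogoric: *fewuseg
  fewuseg (rule 1 does not apply)
  fewuseg → fewusey   [unconditioned shift]
  fewusey → hewusey   [unconditioned shift]
  giving Yogoric hewusey.
Anbelan: *fewuseg
  fewuseg → fewureg   [rhotacism]
  fewureg (rule 2 does not apply)
  fewureg → fewurey   [unconditioned shift]
  fewurey → fevurey   [unconditioned shift]
  giving Anbelan fevurey.
Only *fewuseg yields all of Yogoric hewusey, Anbelan fevurey.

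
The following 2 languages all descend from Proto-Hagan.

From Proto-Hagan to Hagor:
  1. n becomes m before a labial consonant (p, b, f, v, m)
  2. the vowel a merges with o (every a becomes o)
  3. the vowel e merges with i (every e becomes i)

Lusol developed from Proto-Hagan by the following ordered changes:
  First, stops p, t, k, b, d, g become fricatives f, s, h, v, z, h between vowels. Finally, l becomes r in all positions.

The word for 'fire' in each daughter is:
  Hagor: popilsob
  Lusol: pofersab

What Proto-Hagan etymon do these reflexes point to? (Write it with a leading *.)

Position 7: Hagor has o, Lusol has a. Lusol preserves a here (none of its changes turn any other segment into a), so the proto-segment is *a.
Position 3: Hagor has p, Lusol has f. Hagor preserves p here (none of its changes turn any other segment into p), so the proto-segment is *p.
Verify the candidate proto-form against each daughter:
Hagor: *popelsab
  popelsab (rule 1 does not apply)
  popelsab → popelsob   [vowel merger]
  popelsob → popilsob   [vowel merger]
  giving Hagor popilsob.
Lusol: *popelsab
  popelsab → pofelsab   [intervocalic lenition]
  pofelsab → pofersab   [unconditioned shift]
  giving Lusol pofersab.
*popelsab is the unique common source.

*popelsab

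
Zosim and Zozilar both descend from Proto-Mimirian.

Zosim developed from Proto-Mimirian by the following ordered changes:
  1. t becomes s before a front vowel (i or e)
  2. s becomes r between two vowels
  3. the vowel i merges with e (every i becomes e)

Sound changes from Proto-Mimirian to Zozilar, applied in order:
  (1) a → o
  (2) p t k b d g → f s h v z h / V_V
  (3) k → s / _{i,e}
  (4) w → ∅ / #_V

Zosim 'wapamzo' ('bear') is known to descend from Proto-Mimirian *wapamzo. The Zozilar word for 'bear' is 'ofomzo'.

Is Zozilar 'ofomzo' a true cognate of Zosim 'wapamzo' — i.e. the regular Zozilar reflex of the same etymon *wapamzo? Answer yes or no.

yes

Derive the expected Zozilar reflex of *wapamzo:
Zozilar: *wapamzo > wopomzo > wofomzo > ofomzo  (by vowel merger, intervocalic lenition, glide loss)
Zozilar 'ofomzo' matches the regular reflex exactly, so the pair is cognate.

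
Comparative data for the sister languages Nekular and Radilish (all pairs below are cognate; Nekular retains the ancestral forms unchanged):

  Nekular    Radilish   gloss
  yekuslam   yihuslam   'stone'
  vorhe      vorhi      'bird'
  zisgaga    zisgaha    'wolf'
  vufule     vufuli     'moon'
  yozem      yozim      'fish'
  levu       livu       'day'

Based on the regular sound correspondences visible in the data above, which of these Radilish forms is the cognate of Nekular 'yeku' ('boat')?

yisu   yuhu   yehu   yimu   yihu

yekuslam ~ yihuslam — Nekular e corresponds to Radilish i after a consonant, before a consonant other than r, m, n, p, b, f, v.
yekuslam ~ yihuslam — Nekular k corresponds to Radilish h between vowels (before a back vowel).
Applying these to Nekular 'yeku':
  yeku → yiku   (e→i after a consonant, before a consonant other than r, m, n, p, b, f, v)
  yiku → yihu   (k→h between vowels (before a back vowel))
So the Radilish cognate is 'yihu'.

yihu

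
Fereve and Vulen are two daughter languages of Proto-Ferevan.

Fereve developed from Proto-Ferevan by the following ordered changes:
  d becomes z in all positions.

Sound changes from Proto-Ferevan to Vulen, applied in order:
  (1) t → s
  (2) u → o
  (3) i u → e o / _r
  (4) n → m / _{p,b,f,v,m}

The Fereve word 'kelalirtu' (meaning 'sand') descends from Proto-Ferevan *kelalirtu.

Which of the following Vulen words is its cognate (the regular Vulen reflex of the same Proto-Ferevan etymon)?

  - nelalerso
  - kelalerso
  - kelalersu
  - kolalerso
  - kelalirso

kelalerso

Vulen: *kelalirtu
  kelalirtu → kelalirsu   [unconditioned shift]
  kelalirsu → kelalirso   [vowel merger]
  kelalirso → kelalerso   [pre-rhotic lowering]
  kelalerso (rule 4 does not apply)
  giving Vulen kelalerso.
The other candidates each miss or misapply at least one Vulen change.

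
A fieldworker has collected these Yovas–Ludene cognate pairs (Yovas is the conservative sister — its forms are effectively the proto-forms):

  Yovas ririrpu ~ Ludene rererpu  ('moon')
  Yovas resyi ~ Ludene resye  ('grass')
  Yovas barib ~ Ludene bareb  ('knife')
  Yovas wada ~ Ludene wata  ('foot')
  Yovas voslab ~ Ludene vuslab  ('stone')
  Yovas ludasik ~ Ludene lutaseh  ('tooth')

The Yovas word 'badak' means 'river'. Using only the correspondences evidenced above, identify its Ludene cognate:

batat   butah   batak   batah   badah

wada ~ wata, ludasik ~ lutaseh — Yovas d corresponds to Ludene t between vowels (before a back vowel).
ludasik ~ lutaseh — Yovas k corresponds to Ludene h word-finally.
Applying these to Yovas 'badak':
  badak → batak   (d→t between vowels (before a back vowel))
  batak → batah   (k→h word-finally)
So the Ludene cognate is 'batah'.

batah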